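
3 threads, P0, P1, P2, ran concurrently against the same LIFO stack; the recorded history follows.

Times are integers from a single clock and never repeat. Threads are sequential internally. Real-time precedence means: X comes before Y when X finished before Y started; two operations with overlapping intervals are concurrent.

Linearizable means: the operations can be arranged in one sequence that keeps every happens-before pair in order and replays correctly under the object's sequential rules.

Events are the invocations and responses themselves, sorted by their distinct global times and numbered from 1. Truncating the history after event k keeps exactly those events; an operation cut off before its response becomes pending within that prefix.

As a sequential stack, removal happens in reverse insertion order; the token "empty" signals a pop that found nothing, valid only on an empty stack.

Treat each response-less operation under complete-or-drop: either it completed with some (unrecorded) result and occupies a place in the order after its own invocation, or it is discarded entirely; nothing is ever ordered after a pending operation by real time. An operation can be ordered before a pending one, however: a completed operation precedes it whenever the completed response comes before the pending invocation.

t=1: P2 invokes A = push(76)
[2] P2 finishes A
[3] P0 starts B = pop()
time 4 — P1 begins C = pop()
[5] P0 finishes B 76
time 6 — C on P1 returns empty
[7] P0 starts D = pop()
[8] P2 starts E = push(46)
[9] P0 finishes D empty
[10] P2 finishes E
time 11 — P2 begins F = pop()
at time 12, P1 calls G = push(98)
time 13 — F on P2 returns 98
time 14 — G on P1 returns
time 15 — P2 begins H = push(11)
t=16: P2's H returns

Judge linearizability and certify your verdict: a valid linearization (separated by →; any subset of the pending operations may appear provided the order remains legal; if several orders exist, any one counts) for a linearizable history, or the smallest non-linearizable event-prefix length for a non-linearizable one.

step 1: A push(76) — stack <76>
step 2: B pop() → 76 — stack <>
step 3: C pop() → empty — stack <>
step 4: D pop() → empty — stack <>
step 5: E push(46) — stack <46>
step 6: G push(98) — stack <46,98>
step 7: F pop() → 98 — stack <46>
step 8: H push(11) — stack <46,11>

linearizable — witness: A → B → C → D → E → G → F → H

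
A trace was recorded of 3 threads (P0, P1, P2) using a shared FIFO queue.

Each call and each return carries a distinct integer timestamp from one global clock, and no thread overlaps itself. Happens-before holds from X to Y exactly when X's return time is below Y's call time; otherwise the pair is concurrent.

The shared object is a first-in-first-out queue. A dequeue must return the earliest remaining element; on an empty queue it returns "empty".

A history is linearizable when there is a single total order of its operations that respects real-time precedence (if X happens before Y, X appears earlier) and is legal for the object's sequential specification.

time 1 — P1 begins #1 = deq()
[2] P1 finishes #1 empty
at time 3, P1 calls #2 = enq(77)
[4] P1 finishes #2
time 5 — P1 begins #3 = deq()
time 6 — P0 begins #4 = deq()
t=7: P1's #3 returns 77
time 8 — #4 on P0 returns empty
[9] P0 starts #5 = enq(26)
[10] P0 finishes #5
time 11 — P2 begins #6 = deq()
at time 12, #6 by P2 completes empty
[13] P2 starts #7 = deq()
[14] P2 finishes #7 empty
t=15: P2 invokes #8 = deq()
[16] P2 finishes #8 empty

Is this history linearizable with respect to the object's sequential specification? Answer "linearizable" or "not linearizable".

not linearizable

events 1..11 are fine; event 12 — the response of #6 at time 12 — makes the prefix non-linearizable
6 completed operations, 2 real-time-consistent orders — every FIFO queue replay fails
e.g. #1, #2, #3, #4, #5, #6: illegal at step 6, since #6 deq() → empty cannot apply there
e.g. #1, #2, #4, #3, #5, #6: illegal at step 3, since #4 deq() → empty cannot apply there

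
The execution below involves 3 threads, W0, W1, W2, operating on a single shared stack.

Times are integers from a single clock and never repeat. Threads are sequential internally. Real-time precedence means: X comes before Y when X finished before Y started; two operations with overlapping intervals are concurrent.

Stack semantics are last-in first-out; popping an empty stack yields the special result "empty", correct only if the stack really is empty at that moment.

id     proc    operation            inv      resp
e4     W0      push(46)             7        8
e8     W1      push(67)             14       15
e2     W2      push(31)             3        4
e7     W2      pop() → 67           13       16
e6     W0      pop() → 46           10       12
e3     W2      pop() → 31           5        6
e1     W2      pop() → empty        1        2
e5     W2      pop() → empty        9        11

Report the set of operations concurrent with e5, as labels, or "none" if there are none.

e5 spans [9,11]: anything still running between times 9 and 11 counts as concurrent
e1 [1,2]: before
e2 [3,4]: before
e3 [5,6]: before
e4 [7,8]: before
e6 [10,12]: concurrent
e7 [13,16]: after
e8 [14,15]: after

e6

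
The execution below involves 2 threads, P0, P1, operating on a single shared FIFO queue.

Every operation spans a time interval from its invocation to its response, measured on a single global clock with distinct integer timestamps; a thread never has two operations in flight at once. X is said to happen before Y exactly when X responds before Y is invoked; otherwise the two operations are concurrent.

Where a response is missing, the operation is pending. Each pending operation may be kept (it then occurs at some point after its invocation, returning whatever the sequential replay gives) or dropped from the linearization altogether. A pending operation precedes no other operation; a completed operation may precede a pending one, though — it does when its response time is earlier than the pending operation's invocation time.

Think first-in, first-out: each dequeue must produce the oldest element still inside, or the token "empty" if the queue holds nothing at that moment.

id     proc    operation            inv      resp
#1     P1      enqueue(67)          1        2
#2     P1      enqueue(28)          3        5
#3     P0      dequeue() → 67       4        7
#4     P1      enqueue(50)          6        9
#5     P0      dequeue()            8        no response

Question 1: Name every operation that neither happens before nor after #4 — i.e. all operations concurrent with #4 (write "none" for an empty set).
Answer: #3, #5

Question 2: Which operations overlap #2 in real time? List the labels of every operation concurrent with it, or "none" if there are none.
Answer: #3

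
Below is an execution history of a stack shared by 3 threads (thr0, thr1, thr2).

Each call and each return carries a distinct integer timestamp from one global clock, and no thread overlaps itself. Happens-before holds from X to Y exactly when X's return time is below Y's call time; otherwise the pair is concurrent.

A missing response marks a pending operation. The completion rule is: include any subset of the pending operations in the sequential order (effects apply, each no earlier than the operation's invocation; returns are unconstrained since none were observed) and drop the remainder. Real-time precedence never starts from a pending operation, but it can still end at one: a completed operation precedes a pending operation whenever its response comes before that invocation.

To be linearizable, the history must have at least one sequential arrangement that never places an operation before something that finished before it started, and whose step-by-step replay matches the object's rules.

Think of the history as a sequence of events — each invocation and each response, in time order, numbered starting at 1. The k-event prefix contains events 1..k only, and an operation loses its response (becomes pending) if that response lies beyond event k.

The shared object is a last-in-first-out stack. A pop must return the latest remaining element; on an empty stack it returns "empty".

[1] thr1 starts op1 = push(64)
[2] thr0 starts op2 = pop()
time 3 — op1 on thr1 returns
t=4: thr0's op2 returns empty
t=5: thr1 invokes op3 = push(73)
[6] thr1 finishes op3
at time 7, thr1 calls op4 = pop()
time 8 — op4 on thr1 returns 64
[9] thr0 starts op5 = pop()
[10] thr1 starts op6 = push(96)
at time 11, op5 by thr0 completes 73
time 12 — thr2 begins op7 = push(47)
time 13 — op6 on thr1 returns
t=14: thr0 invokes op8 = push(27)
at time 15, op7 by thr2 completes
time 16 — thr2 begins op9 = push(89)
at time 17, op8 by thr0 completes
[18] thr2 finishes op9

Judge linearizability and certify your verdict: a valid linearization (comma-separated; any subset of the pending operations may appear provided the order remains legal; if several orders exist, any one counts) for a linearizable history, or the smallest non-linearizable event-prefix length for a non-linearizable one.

not linearizable — minimal violating prefix: 8 events

through event 7 a valid linearization exists; event 8 (op4 responding at time 8) ends that
2 orders of the 4 completed stack ops respect real time; none is legal
take op1, op2, op3, op4: step 2 already fails, because op2 pop() → empty cannot occur there
take op2, op1, op3, op4: step 4 already fails, because op4 pop() → 64 cannot occur there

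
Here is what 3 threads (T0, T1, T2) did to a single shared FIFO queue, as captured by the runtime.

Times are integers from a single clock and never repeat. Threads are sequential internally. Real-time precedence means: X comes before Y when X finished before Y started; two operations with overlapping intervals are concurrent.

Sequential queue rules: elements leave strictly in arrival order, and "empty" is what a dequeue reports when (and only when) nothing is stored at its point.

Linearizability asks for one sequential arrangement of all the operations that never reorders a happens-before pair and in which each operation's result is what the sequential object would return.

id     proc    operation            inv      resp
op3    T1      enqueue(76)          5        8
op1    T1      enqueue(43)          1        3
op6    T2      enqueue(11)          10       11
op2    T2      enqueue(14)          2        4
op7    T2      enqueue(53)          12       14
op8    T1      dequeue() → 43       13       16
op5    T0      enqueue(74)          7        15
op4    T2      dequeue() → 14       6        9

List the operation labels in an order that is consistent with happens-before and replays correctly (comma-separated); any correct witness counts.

step 1: op2 enqueue(14) — queue <14>
step 2: op1 enqueue(43) — queue <14,43>
step 3: op3 enqueue(76) — queue <14,43,76>
step 4: op4 dequeue() → 14 — queue <43,76>
step 5: op5 enqueue(74) — queue <43,76,74>
step 6: op6 enqueue(11) — queue <43,76,74,11>
step 7: op7 enqueue(53) — queue <43,76,74,11,53>
step 8: op8 dequeue() → 43 — queue <76,74,11,53>

op2, op1, op3, op4, op5, op6, op7, op8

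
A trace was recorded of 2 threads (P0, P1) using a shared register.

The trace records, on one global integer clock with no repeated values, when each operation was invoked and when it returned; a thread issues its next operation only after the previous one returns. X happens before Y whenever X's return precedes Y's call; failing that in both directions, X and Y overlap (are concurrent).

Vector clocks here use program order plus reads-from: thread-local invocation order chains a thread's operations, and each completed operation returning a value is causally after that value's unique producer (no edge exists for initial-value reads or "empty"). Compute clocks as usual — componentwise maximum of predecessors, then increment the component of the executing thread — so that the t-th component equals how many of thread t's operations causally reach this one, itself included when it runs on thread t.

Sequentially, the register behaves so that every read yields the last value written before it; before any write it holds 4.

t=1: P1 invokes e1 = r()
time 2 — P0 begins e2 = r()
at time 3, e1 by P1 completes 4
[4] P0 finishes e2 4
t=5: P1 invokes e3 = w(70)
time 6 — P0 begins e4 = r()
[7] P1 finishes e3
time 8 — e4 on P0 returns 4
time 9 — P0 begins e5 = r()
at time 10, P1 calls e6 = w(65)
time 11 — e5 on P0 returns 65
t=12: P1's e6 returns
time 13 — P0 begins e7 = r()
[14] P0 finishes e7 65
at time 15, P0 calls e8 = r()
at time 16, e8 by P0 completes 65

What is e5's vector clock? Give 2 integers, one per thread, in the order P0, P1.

root op e1, invoked 1: fresh clock plus P1's own tick → (0, 1)
root op e2, invoked 2: fresh clock plus P0's own tick → (1, 0)
merge at e3 (invoked 5): VC(e1)=(0, 1), own-thread bump on P1 → (0, 2)
merge at e4 (invoked 6): VC(e2)=(1, 0), own-thread bump on P0 → (2, 0)
merge at e6 (invoked 10): VC(e3)=(0, 2), own-thread bump on P1 → (0, 3)
merge at e5 (invoked 9): VC(e4)=(2, 0), VC(e6)=(0, 3), own-thread bump on P0 → (3, 3)
merge at e7 (invoked 13): VC(e5)=(3, 3), VC(e6)=(0, 3), own-thread bump on P0 → (4, 3)
merge at e8 (invoked 15): VC(e6)=(0, 3), VC(e7)=(4, 3), own-thread bump on P0 → (5, 3)
target: VC(e5) = (3, 3)

(3, 3)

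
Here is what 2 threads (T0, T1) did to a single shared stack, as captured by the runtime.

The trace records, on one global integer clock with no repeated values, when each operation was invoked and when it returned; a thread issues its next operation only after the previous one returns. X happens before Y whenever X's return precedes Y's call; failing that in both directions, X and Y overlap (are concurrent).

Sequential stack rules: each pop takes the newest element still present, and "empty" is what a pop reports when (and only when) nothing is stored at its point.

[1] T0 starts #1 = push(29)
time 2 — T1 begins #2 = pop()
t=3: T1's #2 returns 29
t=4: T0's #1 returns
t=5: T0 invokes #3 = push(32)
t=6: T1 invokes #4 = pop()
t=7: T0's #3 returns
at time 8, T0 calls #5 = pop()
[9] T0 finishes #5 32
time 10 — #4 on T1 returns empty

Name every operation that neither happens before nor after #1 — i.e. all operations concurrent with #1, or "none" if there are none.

#1 spans [1,4]; an op avoiding the whole window 1..4 is ordered, any other is concurrent
#2 [2,3]: concurrent
#3 [5,7]: after
#4 [6,10]: after
#5 [8,9]: after

#2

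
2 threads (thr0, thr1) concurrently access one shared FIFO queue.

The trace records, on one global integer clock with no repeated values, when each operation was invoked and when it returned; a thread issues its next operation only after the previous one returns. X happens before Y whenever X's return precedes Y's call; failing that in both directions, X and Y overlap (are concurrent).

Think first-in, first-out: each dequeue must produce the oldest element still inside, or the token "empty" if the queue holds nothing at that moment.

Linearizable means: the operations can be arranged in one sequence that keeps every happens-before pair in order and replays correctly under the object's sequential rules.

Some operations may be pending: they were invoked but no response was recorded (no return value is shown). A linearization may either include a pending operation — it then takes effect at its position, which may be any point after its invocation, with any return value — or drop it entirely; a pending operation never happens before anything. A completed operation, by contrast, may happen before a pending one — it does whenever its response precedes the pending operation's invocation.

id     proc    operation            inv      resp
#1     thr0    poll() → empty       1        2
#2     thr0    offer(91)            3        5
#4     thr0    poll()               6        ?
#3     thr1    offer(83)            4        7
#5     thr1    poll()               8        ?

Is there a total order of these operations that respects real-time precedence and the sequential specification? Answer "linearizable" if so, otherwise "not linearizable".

a witness: #1, #2, #3
after step 1 (#1 poll() → empty): queue <>
after step 2 (#2 offer(91)): queue <91>
after step 3 (#3 offer(83)): queue <91,83>

linearizable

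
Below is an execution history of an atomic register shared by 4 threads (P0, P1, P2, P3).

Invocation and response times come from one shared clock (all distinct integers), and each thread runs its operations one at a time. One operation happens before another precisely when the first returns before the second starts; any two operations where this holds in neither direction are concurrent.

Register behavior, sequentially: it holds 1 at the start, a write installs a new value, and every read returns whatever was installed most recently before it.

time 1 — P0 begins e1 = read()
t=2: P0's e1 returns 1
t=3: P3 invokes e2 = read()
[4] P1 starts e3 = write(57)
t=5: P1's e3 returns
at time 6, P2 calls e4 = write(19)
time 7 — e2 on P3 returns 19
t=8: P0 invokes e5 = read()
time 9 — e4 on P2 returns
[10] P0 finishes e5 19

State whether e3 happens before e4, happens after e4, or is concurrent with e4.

e3 spans [4,5], e4 spans [6,9]
resp(e3)=5 < inv(e4)=6

before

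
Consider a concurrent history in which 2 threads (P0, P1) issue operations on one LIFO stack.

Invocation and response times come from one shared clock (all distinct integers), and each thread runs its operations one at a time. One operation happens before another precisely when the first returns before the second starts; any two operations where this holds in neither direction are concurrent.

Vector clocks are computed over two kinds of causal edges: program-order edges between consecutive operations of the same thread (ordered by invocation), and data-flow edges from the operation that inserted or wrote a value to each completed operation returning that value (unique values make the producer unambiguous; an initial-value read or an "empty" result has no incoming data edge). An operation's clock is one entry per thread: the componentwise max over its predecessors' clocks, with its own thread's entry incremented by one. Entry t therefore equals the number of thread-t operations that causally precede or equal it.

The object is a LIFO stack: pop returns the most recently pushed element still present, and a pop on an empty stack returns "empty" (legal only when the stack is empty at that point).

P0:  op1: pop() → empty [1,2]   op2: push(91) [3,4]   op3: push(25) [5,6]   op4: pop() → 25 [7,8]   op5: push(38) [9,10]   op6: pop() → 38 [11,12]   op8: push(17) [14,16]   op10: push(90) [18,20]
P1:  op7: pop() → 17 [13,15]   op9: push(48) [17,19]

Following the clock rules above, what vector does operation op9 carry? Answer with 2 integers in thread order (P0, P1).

(7, 2)

VC(op1, invoked at 1): no causal predecessors; +1 on P0 → (1, 0)
from VC(op1)=(1, 0), op2 (invoked 3) maxes components and bumps P0 → (2, 0)
from VC(op2)=(2, 0), op3 (invoked 5) maxes components and bumps P0 → (3, 0)
from VC(op3)=(3, 0), op4 (invoked 7) maxes components and bumps P0 → (4, 0)
from VC(op4)=(4, 0), op5 (invoked 9) maxes components and bumps P0 → (5, 0)
from VC(op5)=(5, 0), op6 (invoked 11) maxes components and bumps P0 → (6, 0)
from VC(op6)=(6, 0), op8 (invoked 14) maxes components and bumps P0 → (7, 0)
from VC(op8)=(7, 0), op7 (invoked 13) maxes components and bumps P1 → (7, 1)
from VC(op8)=(7, 0), op10 (invoked 18) maxes components and bumps P0 → (8, 0)
from VC(op7)=(7, 1), op9 (invoked 17) maxes components and bumps P1 → (7, 2)
target: VC(op9) = (7, 2)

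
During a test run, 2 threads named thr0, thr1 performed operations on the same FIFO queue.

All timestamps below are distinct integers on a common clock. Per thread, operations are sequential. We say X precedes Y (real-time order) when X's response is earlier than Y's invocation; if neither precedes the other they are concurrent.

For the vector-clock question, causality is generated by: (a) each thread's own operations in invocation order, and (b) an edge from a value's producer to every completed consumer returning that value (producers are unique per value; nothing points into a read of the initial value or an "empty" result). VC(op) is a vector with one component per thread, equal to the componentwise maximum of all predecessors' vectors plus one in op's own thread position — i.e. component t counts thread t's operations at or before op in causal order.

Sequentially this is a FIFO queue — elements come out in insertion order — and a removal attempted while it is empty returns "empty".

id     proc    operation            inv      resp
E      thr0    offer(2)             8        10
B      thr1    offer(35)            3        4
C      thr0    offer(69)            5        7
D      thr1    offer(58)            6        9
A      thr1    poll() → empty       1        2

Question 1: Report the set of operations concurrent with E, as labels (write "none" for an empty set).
E spans [8,10]; an op avoiding the whole window 8..10 is ordered, any other is concurrent
A [1,2]: before
B [3,4]: before
C [5,7]: before
D [6,9]: concurrent

D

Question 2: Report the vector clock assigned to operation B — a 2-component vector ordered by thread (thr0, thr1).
root op A, invoked 1: fresh clock plus thr1's own tick → (0, 1)
root op C, invoked 5: fresh clock plus thr0's own tick → (1, 0)
B, invoked 3, takes VC(A)=(0, 1) under max, adds 1 for thr1 → (0, 2)
E, invoked 8, takes VC(C)=(1, 0) under max, adds 1 for thr0 → (2, 0)
D, invoked 6, takes VC(B)=(0, 2) under max, adds 1 for thr1 → (0, 3)
target: VC(B) = (0, 2)

(0, 2)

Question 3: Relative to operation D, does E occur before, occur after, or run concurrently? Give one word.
E spans [8,10], D spans [6,9]
the intervals overlap in both directions

concurrent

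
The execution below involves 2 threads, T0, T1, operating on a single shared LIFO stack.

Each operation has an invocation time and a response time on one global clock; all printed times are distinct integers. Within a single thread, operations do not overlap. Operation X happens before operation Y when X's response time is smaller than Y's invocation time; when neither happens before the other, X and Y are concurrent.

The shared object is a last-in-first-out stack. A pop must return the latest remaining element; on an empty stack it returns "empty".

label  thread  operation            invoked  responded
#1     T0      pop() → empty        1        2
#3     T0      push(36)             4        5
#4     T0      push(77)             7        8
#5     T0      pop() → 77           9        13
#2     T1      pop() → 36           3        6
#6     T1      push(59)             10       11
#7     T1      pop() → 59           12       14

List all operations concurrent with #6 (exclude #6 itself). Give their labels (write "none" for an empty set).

concurrent with #6 ([10,11]): every op whose interval crosses 10..11
#1 [1,2]: before
#2 [3,6]: before
#3 [4,5]: before
#4 [7,8]: before
#5 [9,13]: concurrent
#7 [12,14]: after

#5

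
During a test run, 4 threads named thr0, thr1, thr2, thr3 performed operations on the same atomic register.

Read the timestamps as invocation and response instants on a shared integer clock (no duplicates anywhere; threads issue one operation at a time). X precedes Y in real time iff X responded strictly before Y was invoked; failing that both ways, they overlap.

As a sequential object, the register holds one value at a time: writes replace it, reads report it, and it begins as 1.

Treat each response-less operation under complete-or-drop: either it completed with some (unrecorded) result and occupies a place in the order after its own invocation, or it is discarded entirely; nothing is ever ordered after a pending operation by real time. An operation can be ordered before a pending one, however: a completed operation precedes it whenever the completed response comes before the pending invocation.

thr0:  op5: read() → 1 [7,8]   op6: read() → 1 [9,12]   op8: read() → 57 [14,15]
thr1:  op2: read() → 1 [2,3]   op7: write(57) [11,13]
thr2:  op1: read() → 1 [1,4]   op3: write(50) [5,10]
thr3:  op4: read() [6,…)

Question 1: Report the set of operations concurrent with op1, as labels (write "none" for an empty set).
overlap test against op1 [1,4]: concurrent iff the interval meets 1..4
op2 [2,3]: concurrent
op3 [5,10]: after
op4 [6,…): after
op5 [7,8]: after
op6 [9,12]: after
op7 [11,13]: after
op8 [14,15]: after

op2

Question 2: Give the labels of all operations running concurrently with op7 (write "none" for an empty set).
op7 runs from 11 to 13; window-overlapping ops are concurrent
op1 [1,4]: before
op2 [2,3]: before
op3 [5,10]: before
op4 [6,…): concurrent
op5 [7,8]: before
op6 [9,12]: concurrent
op8 [14,15]: after

op4, op6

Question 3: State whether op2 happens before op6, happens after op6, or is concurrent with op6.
op2 spans [2,3], op6 spans [9,12]
resp(op2)=3 < inv(op6)=9

before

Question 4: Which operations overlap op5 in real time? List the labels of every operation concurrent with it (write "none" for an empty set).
op5 spans [7,8]: anything still running between times 7 and 8 counts as concurrent
op1 [1,4]: before
op2 [2,3]: before
op3 [5,10]: concurrent
op4 [6,…): concurrent
op6 [9,12]: after
op7 [11,13]: after
op8 [14,15]: after

op3, op4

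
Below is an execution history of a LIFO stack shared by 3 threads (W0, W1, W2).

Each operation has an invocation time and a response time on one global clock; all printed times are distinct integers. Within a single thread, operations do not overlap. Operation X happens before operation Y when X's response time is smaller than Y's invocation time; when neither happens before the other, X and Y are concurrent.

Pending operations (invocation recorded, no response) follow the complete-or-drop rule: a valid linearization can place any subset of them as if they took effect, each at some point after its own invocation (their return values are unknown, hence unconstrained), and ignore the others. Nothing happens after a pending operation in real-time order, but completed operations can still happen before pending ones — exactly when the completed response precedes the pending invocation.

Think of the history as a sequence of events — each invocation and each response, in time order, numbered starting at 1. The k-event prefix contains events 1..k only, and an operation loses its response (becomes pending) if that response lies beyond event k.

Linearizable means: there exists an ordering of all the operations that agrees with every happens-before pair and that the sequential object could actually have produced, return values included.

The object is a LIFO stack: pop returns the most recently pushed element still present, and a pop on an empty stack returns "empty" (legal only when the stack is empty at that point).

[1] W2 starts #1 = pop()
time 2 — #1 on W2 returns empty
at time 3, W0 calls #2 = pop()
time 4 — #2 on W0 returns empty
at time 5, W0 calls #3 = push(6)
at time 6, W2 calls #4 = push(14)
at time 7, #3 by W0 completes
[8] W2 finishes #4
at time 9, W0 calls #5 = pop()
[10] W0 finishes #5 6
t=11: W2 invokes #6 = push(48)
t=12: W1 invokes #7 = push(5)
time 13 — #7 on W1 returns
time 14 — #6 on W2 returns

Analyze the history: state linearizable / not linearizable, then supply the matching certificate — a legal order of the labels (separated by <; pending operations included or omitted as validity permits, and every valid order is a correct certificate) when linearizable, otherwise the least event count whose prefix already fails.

linearizable — witness: #1 < #2 < #4 < #3 < #5 < #6 < #7

after step 1 (#1 pop() → empty): stack <>
after step 2 (#2 pop() → empty): stack <>
after step 3 (#4 push(14)): stack <14>
after step 4 (#3 push(6)): stack <14,6>
after step 5 (#5 pop() → 6): stack <14>
after step 6 (#6 push(48)): stack <14,48>
after step 7 (#7 push(5)): stack <14,48,5>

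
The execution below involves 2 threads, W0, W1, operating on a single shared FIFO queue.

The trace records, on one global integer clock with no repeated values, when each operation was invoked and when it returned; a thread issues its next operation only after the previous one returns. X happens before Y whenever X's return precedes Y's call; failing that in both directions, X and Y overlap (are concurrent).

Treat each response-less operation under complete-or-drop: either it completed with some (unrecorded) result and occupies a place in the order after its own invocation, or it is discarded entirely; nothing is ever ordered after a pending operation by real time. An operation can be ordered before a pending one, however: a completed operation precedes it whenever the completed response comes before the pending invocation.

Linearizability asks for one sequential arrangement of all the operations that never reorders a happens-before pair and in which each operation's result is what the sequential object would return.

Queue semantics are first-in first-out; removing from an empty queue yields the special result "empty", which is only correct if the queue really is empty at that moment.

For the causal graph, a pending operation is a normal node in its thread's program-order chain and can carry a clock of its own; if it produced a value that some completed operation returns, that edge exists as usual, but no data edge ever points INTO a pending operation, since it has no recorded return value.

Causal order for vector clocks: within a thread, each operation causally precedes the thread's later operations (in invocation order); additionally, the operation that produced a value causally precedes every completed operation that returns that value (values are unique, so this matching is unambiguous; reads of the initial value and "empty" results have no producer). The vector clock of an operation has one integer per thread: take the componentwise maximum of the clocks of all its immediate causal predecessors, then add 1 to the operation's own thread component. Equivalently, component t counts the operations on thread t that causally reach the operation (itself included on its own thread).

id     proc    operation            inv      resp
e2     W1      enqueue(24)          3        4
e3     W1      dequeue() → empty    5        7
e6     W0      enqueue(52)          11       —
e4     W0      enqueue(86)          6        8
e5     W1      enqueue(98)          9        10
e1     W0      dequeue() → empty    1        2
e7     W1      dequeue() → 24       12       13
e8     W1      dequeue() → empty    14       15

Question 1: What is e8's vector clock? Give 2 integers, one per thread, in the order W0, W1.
e2 (invocation 3): nothing precedes it; W1's component alone gives (0, 1)
e1 (invocation 1): nothing precedes it; W0's component alone gives (1, 0)
from VC(e2)=(0, 1), e3 (invoked 5) maxes components and bumps W1 → (0, 2)
from VC(e1)=(1, 0), e4 (invoked 6) maxes components and bumps W0 → (2, 0)
from VC(e3)=(0, 2), e5 (invoked 9) maxes components and bumps W1 → (0, 3)
from VC(e4)=(2, 0), e6 (invoked 11) maxes components and bumps W0 → (3, 0)
from VC(e2)=(0, 1), VC(e5)=(0, 3), e7 (invoked 12) maxes components and bumps W1 → (0, 4)
from VC(e7)=(0, 4), e8 (invoked 14) maxes components and bumps W1 → (0, 5)
target: VC(e8) = (0, 5)

(0, 5)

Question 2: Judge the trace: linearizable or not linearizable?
through event 6 a valid linearization exists; event 7 (e3 responding at time 7) ends that
exhaustive check: the 3 completed FIFO queue ops admit one real-time order; illegal
completion choices over the 1 pending operation (e4) were checked; none helps
take e1, e2, e3 (pending dropped): step 3 already fails, because e3 dequeue() → empty cannot occur there

not linearizable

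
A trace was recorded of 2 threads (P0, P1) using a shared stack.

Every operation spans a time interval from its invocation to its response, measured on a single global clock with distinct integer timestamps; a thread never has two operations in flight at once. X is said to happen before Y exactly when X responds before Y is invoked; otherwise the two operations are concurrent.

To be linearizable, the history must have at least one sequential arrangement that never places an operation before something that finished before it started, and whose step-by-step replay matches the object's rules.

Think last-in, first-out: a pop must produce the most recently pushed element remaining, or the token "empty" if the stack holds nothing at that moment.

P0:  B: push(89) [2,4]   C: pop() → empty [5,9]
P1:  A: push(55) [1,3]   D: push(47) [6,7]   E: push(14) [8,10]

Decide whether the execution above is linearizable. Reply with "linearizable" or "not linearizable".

not linearizable

events 1..8 are fine; event 9 — the response of C at time 9 — makes the prefix non-linearizable
4 completed operations, 4 real-time-consistent orders — every stack replay fails
including or dropping the 1 pending operation (E) in any combination fails
e.g. A, B, C, D (pending dropped): illegal at step 3, since C pop() → empty cannot apply there
e.g. A, B, D, C (pending dropped): illegal at step 4, since C pop() → empty cannot apply there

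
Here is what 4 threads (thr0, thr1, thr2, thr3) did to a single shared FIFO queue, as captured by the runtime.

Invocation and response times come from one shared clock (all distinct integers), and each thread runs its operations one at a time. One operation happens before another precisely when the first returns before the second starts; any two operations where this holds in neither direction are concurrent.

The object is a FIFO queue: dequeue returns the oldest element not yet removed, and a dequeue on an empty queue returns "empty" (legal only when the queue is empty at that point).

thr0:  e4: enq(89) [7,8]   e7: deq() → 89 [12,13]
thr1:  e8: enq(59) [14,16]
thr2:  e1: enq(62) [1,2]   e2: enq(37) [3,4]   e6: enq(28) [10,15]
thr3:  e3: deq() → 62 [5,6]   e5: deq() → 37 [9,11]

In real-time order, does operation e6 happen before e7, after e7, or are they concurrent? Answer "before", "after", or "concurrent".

concurrent

e6 spans [10,15], e7 spans [12,13]
the intervals overlap in both directions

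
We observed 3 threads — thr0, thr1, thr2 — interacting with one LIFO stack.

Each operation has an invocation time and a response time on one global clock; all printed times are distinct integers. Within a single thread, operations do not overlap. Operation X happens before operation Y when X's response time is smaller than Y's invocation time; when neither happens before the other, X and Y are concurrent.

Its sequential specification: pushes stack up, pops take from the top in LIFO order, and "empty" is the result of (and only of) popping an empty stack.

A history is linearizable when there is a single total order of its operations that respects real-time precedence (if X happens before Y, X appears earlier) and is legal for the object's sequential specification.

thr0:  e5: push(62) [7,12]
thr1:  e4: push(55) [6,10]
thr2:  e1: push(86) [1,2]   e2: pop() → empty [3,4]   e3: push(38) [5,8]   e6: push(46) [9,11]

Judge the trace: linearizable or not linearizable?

prefix check: 1..3 passes, 1..4 fails once e2's time-4 response joins
a single order respects real time; the 2 completed LIFO stack operations fail replay along it
sample order e1, e2 stalls at step 2 — e2 pop() → empty has no legal effect

not linearizable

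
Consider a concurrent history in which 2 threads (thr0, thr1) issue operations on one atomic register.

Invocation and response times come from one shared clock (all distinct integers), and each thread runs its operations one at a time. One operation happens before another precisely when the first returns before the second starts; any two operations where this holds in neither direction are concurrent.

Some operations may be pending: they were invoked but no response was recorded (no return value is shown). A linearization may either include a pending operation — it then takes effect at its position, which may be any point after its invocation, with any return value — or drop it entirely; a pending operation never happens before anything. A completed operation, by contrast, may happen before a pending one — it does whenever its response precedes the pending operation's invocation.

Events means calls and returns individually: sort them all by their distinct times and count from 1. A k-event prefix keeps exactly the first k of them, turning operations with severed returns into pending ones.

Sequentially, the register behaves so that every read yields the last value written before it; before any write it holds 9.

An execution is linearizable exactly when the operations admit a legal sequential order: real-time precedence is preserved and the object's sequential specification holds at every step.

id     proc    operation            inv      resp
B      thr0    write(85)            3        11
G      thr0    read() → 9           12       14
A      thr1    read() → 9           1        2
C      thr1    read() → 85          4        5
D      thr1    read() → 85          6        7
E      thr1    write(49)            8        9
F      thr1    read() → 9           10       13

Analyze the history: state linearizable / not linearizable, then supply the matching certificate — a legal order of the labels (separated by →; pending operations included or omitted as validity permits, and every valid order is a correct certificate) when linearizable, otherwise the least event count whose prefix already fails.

prefix check: 1..12 passes, 1..13 fails once F's time-13 response joins
5 orders of the 6 completed atomic register ops respect real time; none is legal
no completion choice of the 1 pending operation (G) rescues it — every subset was tried
sample order A, B, C, D, E, F (pending dropped) stalls at step 6 — F read() → 9 has no legal effect
sample order A, C, B, D, E, F (pending dropped) stalls at step 2 — C read() → 85 has no legal effect

not linearizable — minimal violating prefix: 13 events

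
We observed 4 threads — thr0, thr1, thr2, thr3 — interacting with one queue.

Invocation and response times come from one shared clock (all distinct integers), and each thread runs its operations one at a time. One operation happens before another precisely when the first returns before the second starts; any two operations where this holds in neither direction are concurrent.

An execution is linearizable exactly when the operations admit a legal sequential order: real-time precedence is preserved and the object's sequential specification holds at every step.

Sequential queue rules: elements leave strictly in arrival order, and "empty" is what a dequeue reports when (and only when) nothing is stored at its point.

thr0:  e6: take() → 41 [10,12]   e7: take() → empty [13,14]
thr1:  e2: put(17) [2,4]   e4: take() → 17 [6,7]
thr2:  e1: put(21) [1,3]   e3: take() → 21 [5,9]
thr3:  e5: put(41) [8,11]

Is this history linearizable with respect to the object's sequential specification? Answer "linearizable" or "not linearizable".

witness order: e1, e2, e3, e4, e5, e6, e7
after step 1 (e1 put(21)): queue <21>
after step 2 (e2 put(17)): queue <21,17>
after step 3 (e3 take() → 21): queue <17>
after step 4 (e4 take() → 17): queue <>
after step 5 (e5 put(41)): queue <41>
after step 6 (e6 take() → 41): queue <>
after step 7 (e7 take() → empty): queue <>

linearizable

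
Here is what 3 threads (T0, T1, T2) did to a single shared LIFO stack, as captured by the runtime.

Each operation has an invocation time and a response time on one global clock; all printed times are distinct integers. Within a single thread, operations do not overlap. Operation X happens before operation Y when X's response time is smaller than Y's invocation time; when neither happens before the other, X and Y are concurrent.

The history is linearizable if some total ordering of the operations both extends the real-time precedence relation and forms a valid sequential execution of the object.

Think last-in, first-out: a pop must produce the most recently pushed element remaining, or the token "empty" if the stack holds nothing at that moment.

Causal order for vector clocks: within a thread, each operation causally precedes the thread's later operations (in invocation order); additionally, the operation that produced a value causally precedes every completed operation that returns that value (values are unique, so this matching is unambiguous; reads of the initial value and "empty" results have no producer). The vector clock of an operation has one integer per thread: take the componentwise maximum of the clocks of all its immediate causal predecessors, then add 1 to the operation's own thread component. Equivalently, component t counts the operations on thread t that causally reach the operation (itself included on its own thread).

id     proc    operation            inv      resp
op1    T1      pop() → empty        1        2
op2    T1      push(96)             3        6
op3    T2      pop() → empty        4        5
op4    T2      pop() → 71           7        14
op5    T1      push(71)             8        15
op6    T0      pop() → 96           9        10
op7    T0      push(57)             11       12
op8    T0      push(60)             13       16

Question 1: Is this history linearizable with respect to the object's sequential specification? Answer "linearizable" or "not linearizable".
one valid linearization: op1, op3, op2, op5, op4, op6, op7, op8
step 1: op1 pop() → empty — stack <>
step 2: op3 pop() → empty — stack <>
step 3: op2 push(96) — stack <96>
step 4: op5 push(71) — stack <96,71>
step 5: op4 pop() → 71 — stack <96>
step 6: op6 pop() → 96 — stack <>
step 7: op7 push(57) — stack <57>
step 8: op8 push(60) — stack <57,60>

linearizable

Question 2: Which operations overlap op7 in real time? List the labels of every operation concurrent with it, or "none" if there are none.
concurrent with op7 ([11,12]): every op whose interval crosses 11..12
op1 [1,2]: before
op2 [3,6]: before
op3 [4,5]: before
op4 [7,14]: concurrent
op5 [8,15]: concurrent
op6 [9,10]: before
op8 [13,16]: after

op4, op5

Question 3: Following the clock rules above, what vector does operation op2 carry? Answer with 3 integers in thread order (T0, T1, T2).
root op op3, invoked 4: fresh clock plus T2's own tick → (0, 0, 1)
root op op1, invoked 1: fresh clock plus T1's own tick → (0, 1, 0)
invoked at 3, op2 merges VC(op1)=(0, 1, 0) and bumps T1's slot → (0, 2, 0)
invoked at 8, op5 merges VC(op2)=(0, 2, 0) and bumps T1's slot → (0, 3, 0)
invoked at 9, op6 merges VC(op2)=(0, 2, 0) and bumps T0's slot → (1, 2, 0)
invoked at 11, op7 merges VC(op6)=(1, 2, 0) and bumps T0's slot → (2, 2, 0)
invoked at 7, op4 merges VC(op3)=(0, 0, 1), VC(op5)=(0, 3, 0) and bumps T2's slot → (0, 3, 2)
invoked at 13, op8 merges VC(op7)=(2, 2, 0) and bumps T0's slot → (3, 2, 0)
target: VC(op2) = (0, 2, 0)

(0, 2, 0)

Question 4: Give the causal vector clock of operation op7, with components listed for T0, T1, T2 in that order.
op3 (invocation 4): nothing precedes it; T2's component alone gives (0, 0, 1)
op1 (invocation 1): nothing precedes it; T1's component alone gives (0, 1, 0)
from VC(op1)=(0, 1, 0), op2 (invoked 3) maxes components and bumps T1 → (0, 2, 0)
from VC(op2)=(0, 2, 0), op5 (invoked 8) maxes components and bumps T1 → (0, 3, 0)
from VC(op2)=(0, 2, 0), op6 (invoked 9) maxes components and bumps T0 → (1, 2, 0)
from VC(op6)=(1, 2, 0), op7 (invoked 11) maxes components and bumps T0 → (2, 2, 0)
from VC(op3)=(0, 0, 1), VC(op5)=(0, 3, 0), op4 (invoked 7) maxes components and bumps T2 → (0, 3, 2)
from VC(op7)=(2, 2, 0), op8 (invoked 13) maxes components and bumps T0 → (3, 2, 0)
target: VC(op7) = (2, 2, 0)

(2, 2, 0)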